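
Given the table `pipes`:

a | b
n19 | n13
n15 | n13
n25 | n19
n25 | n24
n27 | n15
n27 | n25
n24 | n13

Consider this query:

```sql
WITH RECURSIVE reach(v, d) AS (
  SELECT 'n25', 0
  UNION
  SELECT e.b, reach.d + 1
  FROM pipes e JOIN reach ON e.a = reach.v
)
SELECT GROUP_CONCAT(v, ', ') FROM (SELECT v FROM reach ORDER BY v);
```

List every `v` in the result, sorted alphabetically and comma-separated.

n13, n19, n24, n25

Base: (n25, d=0).
Iteration 1: edges from {n25} -> (n19, d=1), (n24, d=1).
Iteration 2: edges from {n19,n24} -> (n13, d=2). [UNION drops 1 duplicate row(s)]
Iteration 3: no outgoing edges from {n13}; recursion stops.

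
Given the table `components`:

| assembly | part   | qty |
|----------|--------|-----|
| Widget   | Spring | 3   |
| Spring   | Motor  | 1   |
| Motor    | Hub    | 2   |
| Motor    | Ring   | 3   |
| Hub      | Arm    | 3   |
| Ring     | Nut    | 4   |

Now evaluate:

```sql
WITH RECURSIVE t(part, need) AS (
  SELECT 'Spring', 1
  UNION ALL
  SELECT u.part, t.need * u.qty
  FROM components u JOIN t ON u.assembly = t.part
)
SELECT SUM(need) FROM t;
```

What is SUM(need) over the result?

25

Base: (Spring, need=1).
Iteration 1: components of {Spring} -> Motor = 1*1 = 1.
Iteration 2: components of {Motor} -> Hub = 1*2 = 2, Ring = 1*3 = 3.
Iteration 3: components of {Hub,Ring} -> Arm = 2*3 = 6, Nut = 3*4 = 12.
Iteration 4: no further components; recursion stops.
SUM(need) = 1 + 1 + 2 + 3 + 6 + 12 = 25.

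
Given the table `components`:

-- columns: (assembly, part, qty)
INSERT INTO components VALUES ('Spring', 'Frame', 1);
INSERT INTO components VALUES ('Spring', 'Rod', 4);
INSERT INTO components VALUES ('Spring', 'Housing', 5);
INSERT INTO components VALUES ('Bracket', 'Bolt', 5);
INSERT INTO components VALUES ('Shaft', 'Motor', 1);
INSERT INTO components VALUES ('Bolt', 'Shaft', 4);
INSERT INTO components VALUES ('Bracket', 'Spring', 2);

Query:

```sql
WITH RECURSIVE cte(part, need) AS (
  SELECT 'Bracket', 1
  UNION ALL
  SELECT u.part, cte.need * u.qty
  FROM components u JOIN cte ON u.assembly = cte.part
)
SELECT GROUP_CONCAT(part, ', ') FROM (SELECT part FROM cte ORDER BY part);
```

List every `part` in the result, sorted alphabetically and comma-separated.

Bolt, Bracket, Frame, Housing, Motor, Rod, Shaft, Spring

Base: (Bracket, need=1).
Iteration 1: components of {Bracket} -> Bolt = 1*5 = 5, Spring = 1*2 = 2.
Iteration 2: components of {Bolt,Spring} -> Frame = 2*1 = 2, Housing = 2*5 = 10, Rod = 2*4 = 8, Shaft = 5*4 = 20.
Iteration 3: components of {Frame,Housing,Rod,Shaft} -> Motor = 20*1 = 20.
Iteration 4: no further components; recursion stops.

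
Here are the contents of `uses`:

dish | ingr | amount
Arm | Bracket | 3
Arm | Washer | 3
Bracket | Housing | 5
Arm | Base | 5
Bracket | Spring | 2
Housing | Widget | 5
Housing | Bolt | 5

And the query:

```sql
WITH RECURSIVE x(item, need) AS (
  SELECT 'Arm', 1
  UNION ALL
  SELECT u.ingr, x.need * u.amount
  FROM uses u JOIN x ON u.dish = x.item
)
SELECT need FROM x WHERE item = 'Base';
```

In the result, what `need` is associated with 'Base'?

Base: (Arm, need=1).
Iteration 1: components of {Arm} -> Base = 1*5 = 5, Bracket = 1*3 = 3, Washer = 1*3 = 3.
Iteration 2: components of {Base,Bracket,Washer} -> Housing = 3*5 = 15, Spring = 3*2 = 6.
Iteration 3: components of {Housing,Spring} -> Bolt = 15*5 = 75, Widget = 15*5 = 75.
Iteration 4: no further components; recursion stops.

5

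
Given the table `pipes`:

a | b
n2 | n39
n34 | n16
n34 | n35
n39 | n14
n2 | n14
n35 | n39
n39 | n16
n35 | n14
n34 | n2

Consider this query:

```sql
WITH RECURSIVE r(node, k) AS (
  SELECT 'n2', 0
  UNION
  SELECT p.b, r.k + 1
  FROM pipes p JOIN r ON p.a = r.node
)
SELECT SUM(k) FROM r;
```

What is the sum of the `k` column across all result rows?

6

Base: (n2, k=0).
Iteration 1: edges from {n2} -> (n14, k=1), (n39, k=1).
Iteration 2: edges from {n14,n39} -> (n14, k=2), (n16, k=2).
Iteration 3: no outgoing edges from {n14,n16}; recursion stops.
SUM(k) = 0 + 1 + 1 + 2 + 2 = 6.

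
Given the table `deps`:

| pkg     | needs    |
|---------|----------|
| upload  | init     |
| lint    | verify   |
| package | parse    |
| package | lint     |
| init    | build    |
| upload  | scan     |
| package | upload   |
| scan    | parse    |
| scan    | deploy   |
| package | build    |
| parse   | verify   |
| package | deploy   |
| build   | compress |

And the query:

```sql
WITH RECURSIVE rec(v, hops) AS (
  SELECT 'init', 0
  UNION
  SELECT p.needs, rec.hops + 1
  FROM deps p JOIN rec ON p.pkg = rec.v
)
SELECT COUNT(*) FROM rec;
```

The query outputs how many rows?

3

Base: (init, hops=0).
Iteration 1: edges from {init} -> (build, hops=1).
Iteration 2: edges from {build} -> (compress, hops=2).
Iteration 3: no outgoing edges from {compress}; recursion stops.
Total rows emitted: 3.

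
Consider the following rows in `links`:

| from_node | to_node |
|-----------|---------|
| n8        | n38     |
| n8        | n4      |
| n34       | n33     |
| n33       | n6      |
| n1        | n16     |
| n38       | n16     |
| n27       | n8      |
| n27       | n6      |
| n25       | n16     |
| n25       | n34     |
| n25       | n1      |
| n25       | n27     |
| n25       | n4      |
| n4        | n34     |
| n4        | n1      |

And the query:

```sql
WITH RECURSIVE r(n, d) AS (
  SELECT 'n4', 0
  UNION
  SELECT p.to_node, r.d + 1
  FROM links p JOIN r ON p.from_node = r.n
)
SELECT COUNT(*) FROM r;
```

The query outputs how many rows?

6

Base: (n4, d=0).
Iteration 1: edges from {n4} -> (n1, d=1), (n34, d=1).
Iteration 2: edges from {n1,n34} -> (n16, d=2), (n33, d=2).
Iteration 3: edges from {n16,n33} -> (n6, d=3).
Iteration 4: no outgoing edges from {n6}; recursion stops.
Total rows emitted: 6.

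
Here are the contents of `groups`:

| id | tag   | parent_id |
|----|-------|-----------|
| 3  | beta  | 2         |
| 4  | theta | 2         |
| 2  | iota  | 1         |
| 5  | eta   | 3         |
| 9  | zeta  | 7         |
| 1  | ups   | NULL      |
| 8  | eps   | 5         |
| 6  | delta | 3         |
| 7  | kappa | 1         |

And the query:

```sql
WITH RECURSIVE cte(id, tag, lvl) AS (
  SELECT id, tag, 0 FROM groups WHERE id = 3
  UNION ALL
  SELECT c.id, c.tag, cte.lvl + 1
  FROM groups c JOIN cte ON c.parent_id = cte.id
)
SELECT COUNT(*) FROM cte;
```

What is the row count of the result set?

Base: id=3 (beta) at lvl 0.
Iteration 1: rows with parent_id in {3} -> eta (id 5, lvl 1), delta (id 6, lvl 1).
Iteration 2: rows with parent_id in {5,6} -> eps (id 8, lvl 2).
Iteration 3: no rows with parent_id in {8}; recursion stops.
Total rows emitted: 4.

4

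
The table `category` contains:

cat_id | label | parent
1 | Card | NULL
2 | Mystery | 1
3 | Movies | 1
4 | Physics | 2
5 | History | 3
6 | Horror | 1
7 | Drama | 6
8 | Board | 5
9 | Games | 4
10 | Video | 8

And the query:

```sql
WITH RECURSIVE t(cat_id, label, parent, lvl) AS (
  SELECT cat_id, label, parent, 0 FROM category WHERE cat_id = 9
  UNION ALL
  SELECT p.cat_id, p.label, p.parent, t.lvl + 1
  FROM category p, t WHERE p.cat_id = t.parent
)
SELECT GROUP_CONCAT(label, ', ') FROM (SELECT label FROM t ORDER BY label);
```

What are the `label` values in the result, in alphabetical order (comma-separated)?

Base: cat_id=9 (Games), parent=4, lvl 0.
Iteration 1: join on cat_id=4 -> Physics (id 4, parent=2, lvl 1).
Iteration 2: join on cat_id=2 -> Mystery (id 2, parent=1, lvl 2).
Iteration 3: join on cat_id=1 -> Card (id 1, parent=NULL, lvl 3).
Iteration 4: parent is NULL; no match; recursion stops.

Card, Games, Mystery, Physics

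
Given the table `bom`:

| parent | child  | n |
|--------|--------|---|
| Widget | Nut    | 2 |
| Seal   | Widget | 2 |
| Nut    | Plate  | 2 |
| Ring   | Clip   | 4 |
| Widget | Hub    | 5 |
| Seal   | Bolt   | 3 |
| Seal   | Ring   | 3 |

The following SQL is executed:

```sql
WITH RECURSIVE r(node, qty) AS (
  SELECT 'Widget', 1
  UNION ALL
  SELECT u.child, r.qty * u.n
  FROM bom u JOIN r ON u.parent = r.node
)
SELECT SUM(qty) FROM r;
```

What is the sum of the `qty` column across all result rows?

12

Base: (Widget, qty=1).
Iteration 1: components of {Widget} -> Hub = 1*5 = 5, Nut = 1*2 = 2.
Iteration 2: components of {Hub,Nut} -> Plate = 2*2 = 4.
Iteration 3: no further components; recursion stops.
SUM(qty) = 1 + 5 + 2 + 4 = 12.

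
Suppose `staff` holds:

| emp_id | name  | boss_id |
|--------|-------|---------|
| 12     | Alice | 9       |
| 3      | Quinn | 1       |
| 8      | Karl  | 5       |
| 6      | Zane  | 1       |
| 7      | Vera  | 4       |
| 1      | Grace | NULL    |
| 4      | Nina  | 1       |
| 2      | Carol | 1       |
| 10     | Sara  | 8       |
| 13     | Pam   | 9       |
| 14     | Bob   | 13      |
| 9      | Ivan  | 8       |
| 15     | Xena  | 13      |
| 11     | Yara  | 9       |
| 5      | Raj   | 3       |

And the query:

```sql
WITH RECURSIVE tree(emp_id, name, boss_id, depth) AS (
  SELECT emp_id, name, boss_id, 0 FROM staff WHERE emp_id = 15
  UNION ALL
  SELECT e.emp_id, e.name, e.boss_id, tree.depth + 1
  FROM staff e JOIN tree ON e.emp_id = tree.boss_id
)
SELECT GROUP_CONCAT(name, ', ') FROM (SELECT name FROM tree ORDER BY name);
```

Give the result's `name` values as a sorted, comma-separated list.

Grace, Ivan, Karl, Pam, Quinn, Raj, Xena

Base: emp_id=15 (Xena), boss_id=13, depth 0.
Iteration 1: join on emp_id=13 -> Pam (id 13, boss_id=9, depth 1).
Iteration 2: join on emp_id=9 -> Ivan (id 9, boss_id=8, depth 2).
Iteration 3: join on emp_id=8 -> Karl (id 8, boss_id=5, depth 3).
Iteration 4: join on emp_id=5 -> Raj (id 5, boss_id=3, depth 4).
Iteration 5: join on emp_id=3 -> Quinn (id 3, boss_id=1, depth 5).
Iteration 6: join on emp_id=1 -> Grace (id 1, boss_id=NULL, depth 6).
Iteration 7: boss_id is NULL; no match; recursion stops.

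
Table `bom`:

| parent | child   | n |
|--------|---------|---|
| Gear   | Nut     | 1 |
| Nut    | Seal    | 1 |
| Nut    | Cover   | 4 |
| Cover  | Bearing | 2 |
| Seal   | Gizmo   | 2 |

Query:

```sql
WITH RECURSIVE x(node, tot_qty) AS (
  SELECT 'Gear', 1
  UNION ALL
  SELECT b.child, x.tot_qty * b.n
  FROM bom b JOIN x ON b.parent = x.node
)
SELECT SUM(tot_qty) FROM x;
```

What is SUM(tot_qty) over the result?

Base: (Gear, tot_qty=1).
Iteration 1: components of {Gear} -> Nut = 1*1 = 1.
Iteration 2: components of {Nut} -> Cover = 1*4 = 4, Seal = 1*1 = 1.
Iteration 3: components of {Cover,Seal} -> Bearing = 4*2 = 8, Gizmo = 1*2 = 2.
Iteration 4: no further components; recursion stops.
SUM(tot_qty) = 1 + 1 + 1 + 4 + 2 + 8 = 17.

17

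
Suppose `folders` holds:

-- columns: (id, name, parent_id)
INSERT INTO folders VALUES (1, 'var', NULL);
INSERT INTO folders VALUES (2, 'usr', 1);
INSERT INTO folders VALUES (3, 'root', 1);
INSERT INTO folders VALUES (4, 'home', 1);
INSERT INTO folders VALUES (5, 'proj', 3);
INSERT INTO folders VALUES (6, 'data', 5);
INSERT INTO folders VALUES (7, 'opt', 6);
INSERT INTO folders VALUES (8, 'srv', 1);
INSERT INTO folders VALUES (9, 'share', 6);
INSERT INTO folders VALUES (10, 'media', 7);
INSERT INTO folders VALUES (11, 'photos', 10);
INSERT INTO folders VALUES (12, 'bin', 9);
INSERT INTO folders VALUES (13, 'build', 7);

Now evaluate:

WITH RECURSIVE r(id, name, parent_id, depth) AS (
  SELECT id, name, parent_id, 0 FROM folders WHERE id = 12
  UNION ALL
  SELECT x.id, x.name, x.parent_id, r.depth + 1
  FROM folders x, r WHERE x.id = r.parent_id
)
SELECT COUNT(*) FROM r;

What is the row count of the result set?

Base: id=12 (bin), parent_id=9, depth 0.
Iteration 1: join on id=9 -> share (id 9, parent_id=6, depth 1).
Iteration 2: join on id=6 -> data (id 6, parent_id=5, depth 2).
Iteration 3: join on id=5 -> proj (id 5, parent_id=3, depth 3).
Iteration 4: join on id=3 -> root (id 3, parent_id=1, depth 4).
Iteration 5: join on id=1 -> var (id 1, parent_id=NULL, depth 5).
Iteration 6: parent_id is NULL; no match; recursion stops.
Total rows emitted: 6.

6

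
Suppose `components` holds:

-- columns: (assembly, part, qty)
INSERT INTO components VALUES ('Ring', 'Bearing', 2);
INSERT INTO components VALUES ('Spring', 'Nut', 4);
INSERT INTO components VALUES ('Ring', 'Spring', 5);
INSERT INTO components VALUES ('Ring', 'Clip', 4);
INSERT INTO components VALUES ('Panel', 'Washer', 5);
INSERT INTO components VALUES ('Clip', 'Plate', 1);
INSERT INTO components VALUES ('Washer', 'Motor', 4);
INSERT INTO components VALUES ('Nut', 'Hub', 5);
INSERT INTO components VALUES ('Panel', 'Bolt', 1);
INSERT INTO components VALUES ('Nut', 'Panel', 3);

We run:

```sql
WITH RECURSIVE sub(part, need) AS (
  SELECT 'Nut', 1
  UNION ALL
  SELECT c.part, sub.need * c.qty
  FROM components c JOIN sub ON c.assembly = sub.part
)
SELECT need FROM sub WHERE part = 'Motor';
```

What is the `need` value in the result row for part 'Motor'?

60

Base: (Nut, need=1).
Iteration 1: components of {Nut} -> Hub = 1*5 = 5, Panel = 1*3 = 3.
Iteration 2: components of {Hub,Panel} -> Bolt = 3*1 = 3, Washer = 3*5 = 15.
Iteration 3: components of {Bolt,Washer} -> Motor = 15*4 = 60.
Iteration 4: no further components; recursion stops.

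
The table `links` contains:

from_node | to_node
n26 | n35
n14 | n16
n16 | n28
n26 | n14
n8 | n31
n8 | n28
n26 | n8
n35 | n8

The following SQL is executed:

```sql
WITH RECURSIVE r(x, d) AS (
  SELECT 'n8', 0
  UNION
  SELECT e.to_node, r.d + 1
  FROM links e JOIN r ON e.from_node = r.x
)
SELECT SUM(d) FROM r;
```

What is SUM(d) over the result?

2

Base: (n8, d=0).
Iteration 1: edges from {n8} -> (n28, d=1), (n31, d=1).
Iteration 2: no outgoing edges from {n28,n31}; recursion stops.
SUM(d) = 0 + 1 + 1 = 2.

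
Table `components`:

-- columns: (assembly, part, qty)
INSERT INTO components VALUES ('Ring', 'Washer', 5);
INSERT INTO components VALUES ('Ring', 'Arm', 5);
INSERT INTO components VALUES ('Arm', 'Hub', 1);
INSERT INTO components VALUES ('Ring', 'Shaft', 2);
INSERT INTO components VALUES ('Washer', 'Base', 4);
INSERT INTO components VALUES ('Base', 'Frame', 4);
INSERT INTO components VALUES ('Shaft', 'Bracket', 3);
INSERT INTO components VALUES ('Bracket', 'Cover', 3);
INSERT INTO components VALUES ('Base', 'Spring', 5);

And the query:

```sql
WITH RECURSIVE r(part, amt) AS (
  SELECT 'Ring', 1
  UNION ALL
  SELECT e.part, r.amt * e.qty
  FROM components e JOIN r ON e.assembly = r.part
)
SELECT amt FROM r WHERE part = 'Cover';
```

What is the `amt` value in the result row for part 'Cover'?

Base: (Ring, amt=1).
Iteration 1: components of {Ring} -> Arm = 1*5 = 5, Shaft = 1*2 = 2, Washer = 1*5 = 5.
Iteration 2: components of {Arm,Shaft,Washer} -> Base = 5*4 = 20, Bracket = 2*3 = 6, Hub = 5*1 = 5.
Iteration 3: components of {Base,Bracket,Hub} -> Cover = 6*3 = 18, Frame = 20*4 = 80, Spring = 20*5 = 100.
Iteration 4: no further components; recursion stops.

18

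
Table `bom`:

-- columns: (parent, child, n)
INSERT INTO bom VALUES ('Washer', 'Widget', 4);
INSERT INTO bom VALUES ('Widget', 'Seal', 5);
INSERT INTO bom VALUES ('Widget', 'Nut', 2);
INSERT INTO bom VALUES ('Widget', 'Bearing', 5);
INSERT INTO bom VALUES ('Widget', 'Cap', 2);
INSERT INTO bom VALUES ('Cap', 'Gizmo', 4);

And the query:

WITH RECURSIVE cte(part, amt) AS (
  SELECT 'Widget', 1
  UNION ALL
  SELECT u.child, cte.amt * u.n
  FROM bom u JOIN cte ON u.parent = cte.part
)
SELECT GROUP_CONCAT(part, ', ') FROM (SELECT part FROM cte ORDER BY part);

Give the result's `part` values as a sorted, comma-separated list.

Base: (Widget, amt=1).
Iteration 1: components of {Widget} -> Bearing = 1*5 = 5, Cap = 1*2 = 2, Nut = 1*2 = 2, Seal = 1*5 = 5.
Iteration 2: components of {Bearing,Cap,Nut,Seal} -> Gizmo = 2*4 = 8.
Iteration 3: no further components; recursion stops.

Bearing, Cap, Gizmo, Nut, Seal, Widget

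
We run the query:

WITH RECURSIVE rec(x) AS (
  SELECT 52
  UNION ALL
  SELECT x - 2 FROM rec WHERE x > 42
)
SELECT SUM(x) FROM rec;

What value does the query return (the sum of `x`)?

282

Base: x=52.
Iteration 1: 52 > 42 holds -> x = 52 - 2 = 50.
Iteration 2: 50 > 42 holds -> x = 50 - 2 = 48.
Iteration 3: 48 > 42 holds -> x = 48 - 2 = 46.
Iteration 4: 46 > 42 holds -> x = 46 - 2 = 44.
Iteration 5: 44 > 42 holds -> x = 44 - 2 = 42.
Iteration 6: 42 > 42 fails; recursion stops.
SUM(x) = 52 + 50 + 48 + 46 + 44 + 42 = 282.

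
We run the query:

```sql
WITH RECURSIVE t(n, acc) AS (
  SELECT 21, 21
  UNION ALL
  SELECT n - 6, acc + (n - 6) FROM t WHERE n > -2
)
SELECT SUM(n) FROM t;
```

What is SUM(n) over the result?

Base: n=21, acc=21.
Iteration 1: 21 > -2 holds -> n = 21 - 6 = 15, acc = 21 + 15 = 36.
Iteration 2: 15 > -2 holds -> n = 15 - 6 = 9, acc = 36 + 9 = 45.
Iteration 3: 9 > -2 holds -> n = 9 - 6 = 3, acc = 45 + 3 = 48.
Iteration 4: 3 > -2 holds -> n = 3 - 6 = -3, acc = 48 + -3 = 45.
Iteration 5: -3 > -2 fails; recursion stops.
SUM(n) = 21 + 15 + 9 + 3 + -3 = 45.

45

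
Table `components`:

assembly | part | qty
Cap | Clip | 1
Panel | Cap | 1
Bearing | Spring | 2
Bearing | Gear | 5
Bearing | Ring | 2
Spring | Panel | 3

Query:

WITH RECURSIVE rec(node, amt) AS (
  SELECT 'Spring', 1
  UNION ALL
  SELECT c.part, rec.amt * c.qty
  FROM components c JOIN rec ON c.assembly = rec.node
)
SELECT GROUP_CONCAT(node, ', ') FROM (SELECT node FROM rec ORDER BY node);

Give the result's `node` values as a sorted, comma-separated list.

Base: (Spring, amt=1).
Iteration 1: components of {Spring} -> Panel = 1*3 = 3.
Iteration 2: components of {Panel} -> Cap = 3*1 = 3.
Iteration 3: components of {Cap} -> Clip = 3*1 = 3.
Iteration 4: no further components; recursion stops.

Cap, Clip, Panel, Spring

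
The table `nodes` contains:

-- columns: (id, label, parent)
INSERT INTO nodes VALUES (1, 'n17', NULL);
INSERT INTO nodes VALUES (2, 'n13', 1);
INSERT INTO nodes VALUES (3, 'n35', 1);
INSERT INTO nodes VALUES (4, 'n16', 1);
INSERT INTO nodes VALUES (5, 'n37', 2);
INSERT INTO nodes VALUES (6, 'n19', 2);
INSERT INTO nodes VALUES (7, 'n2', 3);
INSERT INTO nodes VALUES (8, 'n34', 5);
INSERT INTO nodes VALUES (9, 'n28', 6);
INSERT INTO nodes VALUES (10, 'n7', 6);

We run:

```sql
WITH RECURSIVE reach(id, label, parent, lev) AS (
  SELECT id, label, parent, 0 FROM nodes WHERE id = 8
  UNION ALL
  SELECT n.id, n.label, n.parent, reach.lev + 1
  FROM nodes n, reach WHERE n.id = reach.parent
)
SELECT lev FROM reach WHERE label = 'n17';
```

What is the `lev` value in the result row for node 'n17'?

3

Base: id=8 (n34), parent=5, lev 0.
Iteration 1: join on id=5 -> n37 (id 5, parent=2, lev 1).
Iteration 2: join on id=2 -> n13 (id 2, parent=1, lev 2).
Iteration 3: join on id=1 -> n17 (id 1, parent=NULL, lev 3).
Iteration 4: parent is NULL; no match; recursion stops.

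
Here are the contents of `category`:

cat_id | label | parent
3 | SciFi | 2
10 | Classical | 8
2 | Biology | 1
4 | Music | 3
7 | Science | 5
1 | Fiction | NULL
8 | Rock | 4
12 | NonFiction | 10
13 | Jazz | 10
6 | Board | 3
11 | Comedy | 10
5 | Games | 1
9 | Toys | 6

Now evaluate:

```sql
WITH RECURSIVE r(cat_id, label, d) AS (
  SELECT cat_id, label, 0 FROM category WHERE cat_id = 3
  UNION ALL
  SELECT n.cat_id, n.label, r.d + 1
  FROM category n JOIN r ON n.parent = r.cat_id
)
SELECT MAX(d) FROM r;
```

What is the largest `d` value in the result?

4

Base: cat_id=3 (SciFi) at d 0.
Iteration 1: rows with parent in {3} -> Music (id 4, d 1), Board (id 6, d 1).
Iteration 2: rows with parent in {4,6} -> Rock (id 8, d 2), Toys (id 9, d 2).
Iteration 3: rows with parent in {8,9} -> Classical (id 10, d 3).
Iteration 4: rows with parent in {10} -> Comedy (id 11, d 4), NonFiction (id 12, d 4), Jazz (id 13, d 4).
Iteration 5: no rows with parent in {11,12,13}; recursion stops.
d values: 0, 1, 1, 2, 2, 3, 4, 4, 4; the maximum is 4.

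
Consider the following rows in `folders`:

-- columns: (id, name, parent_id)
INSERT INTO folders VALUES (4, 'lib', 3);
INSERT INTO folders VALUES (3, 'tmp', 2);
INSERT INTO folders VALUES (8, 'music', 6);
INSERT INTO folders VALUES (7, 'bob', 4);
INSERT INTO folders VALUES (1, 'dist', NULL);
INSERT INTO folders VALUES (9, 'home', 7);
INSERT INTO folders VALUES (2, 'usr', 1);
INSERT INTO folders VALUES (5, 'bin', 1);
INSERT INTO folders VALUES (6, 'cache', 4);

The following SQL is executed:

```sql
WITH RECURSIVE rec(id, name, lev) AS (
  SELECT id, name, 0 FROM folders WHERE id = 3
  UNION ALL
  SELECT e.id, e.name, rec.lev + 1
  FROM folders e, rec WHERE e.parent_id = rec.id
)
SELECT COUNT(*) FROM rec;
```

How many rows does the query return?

Base: id=3 (tmp) at lev 0.
Iteration 1: rows with parent_id in {3} -> lib (id 4, lev 1).
Iteration 2: rows with parent_id in {4} -> cache (id 6, lev 2), bob (id 7, lev 2).
Iteration 3: rows with parent_id in {6,7} -> music (id 8, lev 3), home (id 9, lev 3).
Iteration 4: no rows with parent_id in {8,9}; recursion stops.
Total rows emitted: 6.

6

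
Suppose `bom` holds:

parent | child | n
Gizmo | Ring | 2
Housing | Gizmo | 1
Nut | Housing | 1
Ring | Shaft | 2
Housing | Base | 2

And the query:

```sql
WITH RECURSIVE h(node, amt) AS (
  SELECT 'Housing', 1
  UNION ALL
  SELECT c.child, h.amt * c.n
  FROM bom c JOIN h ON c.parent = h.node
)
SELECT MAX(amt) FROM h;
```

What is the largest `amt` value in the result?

4

Base: (Housing, amt=1).
Iteration 1: components of {Housing} -> Base = 1*2 = 2, Gizmo = 1*1 = 1.
Iteration 2: components of {Base,Gizmo} -> Ring = 1*2 = 2.
Iteration 3: components of {Ring} -> Shaft = 2*2 = 4.
Iteration 4: no further components; recursion stops.
amt values: 1, 1, 2, 2, 4; the maximum is 4.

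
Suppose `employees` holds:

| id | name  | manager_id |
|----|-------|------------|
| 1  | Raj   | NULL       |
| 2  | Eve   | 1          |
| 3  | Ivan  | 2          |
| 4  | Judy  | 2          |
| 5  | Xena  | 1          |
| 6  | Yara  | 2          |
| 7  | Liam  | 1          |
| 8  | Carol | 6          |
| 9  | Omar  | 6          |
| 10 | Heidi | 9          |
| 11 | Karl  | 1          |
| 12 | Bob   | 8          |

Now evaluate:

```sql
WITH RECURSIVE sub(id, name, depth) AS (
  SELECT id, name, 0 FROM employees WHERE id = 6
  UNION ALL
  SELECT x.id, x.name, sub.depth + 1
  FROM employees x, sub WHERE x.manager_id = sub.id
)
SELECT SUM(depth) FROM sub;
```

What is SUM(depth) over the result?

Base: id=6 (Yara) at depth 0.
Iteration 1: rows with manager_id in {6} -> Carol (id 8, depth 1), Omar (id 9, depth 1).
Iteration 2: rows with manager_id in {8,9} -> Heidi (id 10, depth 2), Bob (id 12, depth 2).
Iteration 3: no rows with manager_id in {10,12}; recursion stops.
SUM(depth) = 0 + 1 + 1 + 2 + 2 = 6.

6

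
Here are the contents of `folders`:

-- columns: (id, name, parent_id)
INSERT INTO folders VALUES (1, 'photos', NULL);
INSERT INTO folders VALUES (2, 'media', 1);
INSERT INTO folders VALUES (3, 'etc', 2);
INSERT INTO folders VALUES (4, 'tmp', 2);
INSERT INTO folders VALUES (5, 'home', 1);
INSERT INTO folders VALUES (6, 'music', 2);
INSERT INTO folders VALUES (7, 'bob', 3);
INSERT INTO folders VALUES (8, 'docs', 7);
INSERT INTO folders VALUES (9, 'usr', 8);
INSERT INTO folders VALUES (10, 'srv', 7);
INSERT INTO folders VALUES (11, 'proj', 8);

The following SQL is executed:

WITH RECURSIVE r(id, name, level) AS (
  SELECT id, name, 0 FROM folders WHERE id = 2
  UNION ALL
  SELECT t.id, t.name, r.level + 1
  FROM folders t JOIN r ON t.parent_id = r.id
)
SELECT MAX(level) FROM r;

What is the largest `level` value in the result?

Base: id=2 (media) at level 0.
Iteration 1: rows with parent_id in {2} -> etc (id 3, level 1), tmp (id 4, level 1), music (id 6, level 1).
Iteration 2: rows with parent_id in {3,4,6} -> bob (id 7, level 2).
Iteration 3: rows with parent_id in {7} -> docs (id 8, level 3), srv (id 10, level 3).
Iteration 4: rows with parent_id in {8,10} -> usr (id 9, level 4), proj (id 11, level 4).
Iteration 5: no rows with parent_id in {9,11}; recursion stops.
level values: 0, 1, 1, 1, 2, 3, 3, 4, 4; the maximum is 4.

4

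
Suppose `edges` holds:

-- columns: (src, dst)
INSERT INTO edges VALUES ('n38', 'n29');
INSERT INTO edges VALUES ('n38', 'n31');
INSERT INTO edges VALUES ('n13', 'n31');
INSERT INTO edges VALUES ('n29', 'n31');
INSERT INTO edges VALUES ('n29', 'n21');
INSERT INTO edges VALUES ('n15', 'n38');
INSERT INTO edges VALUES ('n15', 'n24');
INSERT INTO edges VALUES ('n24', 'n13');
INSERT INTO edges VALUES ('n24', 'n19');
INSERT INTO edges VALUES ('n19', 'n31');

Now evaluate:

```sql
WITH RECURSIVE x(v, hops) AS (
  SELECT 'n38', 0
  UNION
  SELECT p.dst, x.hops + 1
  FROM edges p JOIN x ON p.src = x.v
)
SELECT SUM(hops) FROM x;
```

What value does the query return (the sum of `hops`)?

6

Base: (n38, hops=0).
Iteration 1: edges from {n38} -> (n29, hops=1), (n31, hops=1).
Iteration 2: edges from {n29,n31} -> (n21, hops=2), (n31, hops=2).
Iteration 3: no outgoing edges from {n21,n31}; recursion stops.
SUM(hops) = 0 + 1 + 1 + 2 + 2 = 6.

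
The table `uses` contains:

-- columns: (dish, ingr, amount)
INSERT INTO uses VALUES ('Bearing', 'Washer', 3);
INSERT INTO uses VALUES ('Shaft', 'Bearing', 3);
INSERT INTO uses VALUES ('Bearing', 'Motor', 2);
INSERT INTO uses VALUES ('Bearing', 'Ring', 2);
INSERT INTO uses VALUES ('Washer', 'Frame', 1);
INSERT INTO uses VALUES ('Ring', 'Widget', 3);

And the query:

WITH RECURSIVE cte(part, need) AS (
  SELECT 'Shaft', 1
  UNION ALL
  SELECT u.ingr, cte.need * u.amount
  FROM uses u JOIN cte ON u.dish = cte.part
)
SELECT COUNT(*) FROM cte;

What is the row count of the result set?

7

Base: (Shaft, need=1).
Iteration 1: components of {Shaft} -> Bearing = 1*3 = 3.
Iteration 2: components of {Bearing} -> Motor = 3*2 = 6, Ring = 3*2 = 6, Washer = 3*3 = 9.
Iteration 3: components of {Motor,Ring,Washer} -> Frame = 9*1 = 9, Widget = 6*3 = 18.
Iteration 4: no further components; recursion stops.
Total rows emitted: 7.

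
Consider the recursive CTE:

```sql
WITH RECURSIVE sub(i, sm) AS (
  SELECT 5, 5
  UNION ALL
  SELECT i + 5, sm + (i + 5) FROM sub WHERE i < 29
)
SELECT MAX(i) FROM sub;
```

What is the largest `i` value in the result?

30

Base: i=5, sm=5.
Iteration 1: 5 < 29 holds -> i = 5 + 5 = 10, sm = 5 + 10 = 15.
Iteration 2: 10 < 29 holds -> i = 10 + 5 = 15, sm = 15 + 15 = 30.
Iteration 3: 15 < 29 holds -> i = 15 + 5 = 20, sm = 30 + 20 = 50.
Iteration 4: 20 < 29 holds -> i = 20 + 5 = 25, sm = 50 + 25 = 75.
Iteration 5: 25 < 29 holds -> i = 25 + 5 = 30, sm = 75 + 30 = 105.
Iteration 6: 30 < 29 fails; recursion stops.
i values: 5, 10, 15, 20, 25, 30; the maximum is 30.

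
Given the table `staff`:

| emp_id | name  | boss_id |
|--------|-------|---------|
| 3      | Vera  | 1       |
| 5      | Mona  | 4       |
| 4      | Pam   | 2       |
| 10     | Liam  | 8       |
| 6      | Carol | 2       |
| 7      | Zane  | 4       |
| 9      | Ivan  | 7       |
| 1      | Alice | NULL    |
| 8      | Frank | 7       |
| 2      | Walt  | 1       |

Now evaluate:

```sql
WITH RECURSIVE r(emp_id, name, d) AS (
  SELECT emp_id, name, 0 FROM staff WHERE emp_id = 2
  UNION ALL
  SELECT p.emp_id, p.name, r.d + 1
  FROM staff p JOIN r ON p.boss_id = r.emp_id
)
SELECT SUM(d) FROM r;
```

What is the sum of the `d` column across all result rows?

Base: emp_id=2 (Walt) at d 0.
Iteration 1: rows with boss_id in {2} -> Pam (id 4, d 1), Carol (id 6, d 1).
Iteration 2: rows with boss_id in {4,6} -> Mona (id 5, d 2), Zane (id 7, d 2).
Iteration 3: rows with boss_id in {5,7} -> Frank (id 8, d 3), Ivan (id 9, d 3).
Iteration 4: rows with boss_id in {8,9} -> Liam (id 10, d 4).
Iteration 5: no rows with boss_id in {10}; recursion stops.
SUM(d) = 0 + 1 + 1 + 2 + 2 + 3 + 3 + 4 = 16.

16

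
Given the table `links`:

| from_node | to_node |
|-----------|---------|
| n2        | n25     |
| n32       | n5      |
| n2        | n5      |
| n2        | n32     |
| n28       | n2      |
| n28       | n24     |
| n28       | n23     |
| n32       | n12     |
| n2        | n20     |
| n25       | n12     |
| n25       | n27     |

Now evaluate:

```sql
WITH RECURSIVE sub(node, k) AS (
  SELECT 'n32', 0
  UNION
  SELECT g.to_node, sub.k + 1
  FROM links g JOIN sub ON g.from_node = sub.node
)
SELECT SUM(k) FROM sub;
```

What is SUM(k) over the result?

Base: (n32, k=0).
Iteration 1: edges from {n32} -> (n12, k=1), (n5, k=1).
Iteration 2: no outgoing edges from {n12,n5}; recursion stops.
SUM(k) = 0 + 1 + 1 = 2.

2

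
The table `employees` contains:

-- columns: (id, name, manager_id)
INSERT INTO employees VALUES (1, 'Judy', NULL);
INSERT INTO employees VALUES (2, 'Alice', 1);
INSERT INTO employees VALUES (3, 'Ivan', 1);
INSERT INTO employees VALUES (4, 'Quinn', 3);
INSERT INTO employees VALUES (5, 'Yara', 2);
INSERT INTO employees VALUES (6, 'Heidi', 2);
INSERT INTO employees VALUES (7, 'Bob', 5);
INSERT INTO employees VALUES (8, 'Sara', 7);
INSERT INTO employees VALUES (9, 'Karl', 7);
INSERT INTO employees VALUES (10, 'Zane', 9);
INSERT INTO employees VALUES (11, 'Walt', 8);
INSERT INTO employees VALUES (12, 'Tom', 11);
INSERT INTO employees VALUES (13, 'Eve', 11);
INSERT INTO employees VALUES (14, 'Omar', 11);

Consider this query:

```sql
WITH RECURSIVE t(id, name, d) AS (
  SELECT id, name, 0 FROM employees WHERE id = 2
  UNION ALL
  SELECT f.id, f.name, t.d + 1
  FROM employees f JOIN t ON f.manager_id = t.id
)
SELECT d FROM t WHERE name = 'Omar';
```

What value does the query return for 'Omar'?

Base: id=2 (Alice) at d 0.
Iteration 1: rows with manager_id in {2} -> Yara (id 5, d 1), Heidi (id 6, d 1).
Iteration 2: rows with manager_id in {5,6} -> Bob (id 7, d 2).
Iteration 3: rows with manager_id in {7} -> Sara (id 8, d 3), Karl (id 9, d 3).
Iteration 4: rows with manager_id in {8,9} -> Zane (id 10, d 4), Walt (id 11, d 4).
Iteration 5: rows with manager_id in {10,11} -> Tom (id 12, d 5), Eve (id 13, d 5), Omar (id 14, d 5).
Iteration 6: no rows with manager_id in {12,13,14}; recursion stops.

5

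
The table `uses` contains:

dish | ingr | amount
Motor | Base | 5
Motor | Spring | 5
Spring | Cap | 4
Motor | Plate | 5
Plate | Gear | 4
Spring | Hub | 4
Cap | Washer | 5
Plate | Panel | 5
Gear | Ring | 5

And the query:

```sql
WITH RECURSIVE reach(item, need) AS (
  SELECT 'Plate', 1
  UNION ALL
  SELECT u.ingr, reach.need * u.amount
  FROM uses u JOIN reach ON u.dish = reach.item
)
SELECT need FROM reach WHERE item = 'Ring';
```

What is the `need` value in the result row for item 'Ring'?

Base: (Plate, need=1).
Iteration 1: components of {Plate} -> Gear = 1*4 = 4, Panel = 1*5 = 5.
Iteration 2: components of {Gear,Panel} -> Ring = 4*5 = 20.
Iteration 3: no further components; recursion stops.

20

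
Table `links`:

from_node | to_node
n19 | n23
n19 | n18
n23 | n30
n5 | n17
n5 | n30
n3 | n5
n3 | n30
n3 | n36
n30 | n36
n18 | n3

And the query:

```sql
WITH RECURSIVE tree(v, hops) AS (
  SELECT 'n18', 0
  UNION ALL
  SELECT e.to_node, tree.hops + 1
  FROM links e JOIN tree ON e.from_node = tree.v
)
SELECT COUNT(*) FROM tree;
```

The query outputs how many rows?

Base: (n18, hops=0).
Iteration 1: edges from {n18} -> (n3, hops=1).
Iteration 2: edges from {n3} -> (n30, hops=2), (n36, hops=2), (n5, hops=2).
Iteration 3: edges from {n30,n36,n5} -> (n17, hops=3), (n30, hops=3), (n36, hops=3).
Iteration 4: edges from {n17,n30,n36} -> (n36, hops=4).
Iteration 5: no outgoing edges from {n36}; recursion stops.
Total rows emitted: 9.

9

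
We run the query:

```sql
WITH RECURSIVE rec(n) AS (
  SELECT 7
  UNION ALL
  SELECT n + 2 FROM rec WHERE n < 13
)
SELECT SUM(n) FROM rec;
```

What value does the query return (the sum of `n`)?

40

Base: n=7.
Iteration 1: 7 < 13 holds -> n = 7 + 2 = 9.
Iteration 2: 9 < 13 holds -> n = 9 + 2 = 11.
Iteration 3: 11 < 13 holds -> n = 11 + 2 = 13.
Iteration 4: 13 < 13 fails; recursion stops.
SUM(n) = 7 + 9 + 11 + 13 = 40.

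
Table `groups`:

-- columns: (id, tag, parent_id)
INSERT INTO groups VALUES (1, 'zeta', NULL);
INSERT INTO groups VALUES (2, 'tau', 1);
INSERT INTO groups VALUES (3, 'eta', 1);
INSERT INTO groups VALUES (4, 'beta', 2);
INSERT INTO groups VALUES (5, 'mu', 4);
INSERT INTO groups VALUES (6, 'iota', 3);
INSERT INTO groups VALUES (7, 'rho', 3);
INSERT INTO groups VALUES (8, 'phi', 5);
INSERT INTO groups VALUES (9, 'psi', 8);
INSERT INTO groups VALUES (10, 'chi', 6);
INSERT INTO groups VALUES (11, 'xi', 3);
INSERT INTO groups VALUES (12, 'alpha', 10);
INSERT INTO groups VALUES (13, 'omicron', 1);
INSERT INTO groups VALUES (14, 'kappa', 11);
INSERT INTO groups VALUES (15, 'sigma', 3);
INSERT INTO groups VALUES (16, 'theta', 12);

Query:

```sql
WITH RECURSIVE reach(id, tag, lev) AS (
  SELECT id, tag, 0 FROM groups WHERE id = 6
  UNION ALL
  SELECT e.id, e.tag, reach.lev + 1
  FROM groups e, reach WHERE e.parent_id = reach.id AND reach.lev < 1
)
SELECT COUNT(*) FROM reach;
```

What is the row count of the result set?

Base: id=6 (iota) at lev 0.
Iteration 1: rows with parent_id in {6} -> chi (id 10, lev 1).
Iteration 2: lev < 1 fails for all current rows; recursion stops.
Total rows emitted: 2.

2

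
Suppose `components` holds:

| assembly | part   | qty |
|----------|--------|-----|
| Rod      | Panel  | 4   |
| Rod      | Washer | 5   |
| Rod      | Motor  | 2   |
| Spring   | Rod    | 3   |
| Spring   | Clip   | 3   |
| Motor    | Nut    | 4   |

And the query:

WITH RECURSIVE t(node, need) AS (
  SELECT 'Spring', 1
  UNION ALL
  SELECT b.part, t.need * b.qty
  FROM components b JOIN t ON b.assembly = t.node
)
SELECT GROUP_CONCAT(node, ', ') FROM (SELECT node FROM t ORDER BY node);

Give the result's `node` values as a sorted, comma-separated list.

Base: (Spring, need=1).
Iteration 1: components of {Spring} -> Clip = 1*3 = 3, Rod = 1*3 = 3.
Iteration 2: components of {Clip,Rod} -> Motor = 3*2 = 6, Panel = 3*4 = 12, Washer = 3*5 = 15.
Iteration 3: components of {Motor,Panel,Washer} -> Nut = 6*4 = 24.
Iteration 4: no further components; recursion stops.

Clip, Motor, Nut, Panel, Rod, Spring, Washer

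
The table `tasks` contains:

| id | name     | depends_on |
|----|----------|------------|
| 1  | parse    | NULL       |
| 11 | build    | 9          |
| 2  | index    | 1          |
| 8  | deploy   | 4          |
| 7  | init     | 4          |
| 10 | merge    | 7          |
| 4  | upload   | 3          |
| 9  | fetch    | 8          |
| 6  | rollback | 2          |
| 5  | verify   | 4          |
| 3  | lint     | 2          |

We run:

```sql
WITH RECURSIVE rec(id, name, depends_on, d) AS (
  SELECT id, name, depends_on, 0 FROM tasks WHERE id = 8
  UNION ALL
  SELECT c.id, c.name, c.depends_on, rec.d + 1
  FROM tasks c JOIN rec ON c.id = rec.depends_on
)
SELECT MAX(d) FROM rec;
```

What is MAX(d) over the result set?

4

Base: id=8 (deploy), depends_on=4, d 0.
Iteration 1: join on id=4 -> upload (id 4, depends_on=3, d 1).
Iteration 2: join on id=3 -> lint (id 3, depends_on=2, d 2).
Iteration 3: join on id=2 -> index (id 2, depends_on=1, d 3).
Iteration 4: join on id=1 -> parse (id 1, depends_on=NULL, d 4).
Iteration 5: depends_on is NULL; no match; recursion stops.
d values: 0, 1, 2, 3, 4; the maximum is 4.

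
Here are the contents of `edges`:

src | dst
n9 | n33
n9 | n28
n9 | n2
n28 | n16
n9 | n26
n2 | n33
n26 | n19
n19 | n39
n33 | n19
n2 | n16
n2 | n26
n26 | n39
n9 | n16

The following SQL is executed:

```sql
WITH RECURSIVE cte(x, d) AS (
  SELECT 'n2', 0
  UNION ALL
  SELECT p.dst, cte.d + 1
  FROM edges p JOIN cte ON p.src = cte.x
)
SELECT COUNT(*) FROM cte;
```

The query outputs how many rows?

9

Base: (n2, d=0).
Iteration 1: edges from {n2} -> (n16, d=1), (n26, d=1), (n33, d=1).
Iteration 2: edges from {n16,n26,n33} -> (n19, d=2) x2, (n39, d=2). [UNION ALL keeps all 3 new rows, including repeats]
Iteration 3: edges from {n19,n39} -> (n39, d=3) x2. [UNION ALL keeps all 2 new rows, including repeats]
Iteration 4: no outgoing edges from {n39}; recursion stops.
Total rows emitted: 9.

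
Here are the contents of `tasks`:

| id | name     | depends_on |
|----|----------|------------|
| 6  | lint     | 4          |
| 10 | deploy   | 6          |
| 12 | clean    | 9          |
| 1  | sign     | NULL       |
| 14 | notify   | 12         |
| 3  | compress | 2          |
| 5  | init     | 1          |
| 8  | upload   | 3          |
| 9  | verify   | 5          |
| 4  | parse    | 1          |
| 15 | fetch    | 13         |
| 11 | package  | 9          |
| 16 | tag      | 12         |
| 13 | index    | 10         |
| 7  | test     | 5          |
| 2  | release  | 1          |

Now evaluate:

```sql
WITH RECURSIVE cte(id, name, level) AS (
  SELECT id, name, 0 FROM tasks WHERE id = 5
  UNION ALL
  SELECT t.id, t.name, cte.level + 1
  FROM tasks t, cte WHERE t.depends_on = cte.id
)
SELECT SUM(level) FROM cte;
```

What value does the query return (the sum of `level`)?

12

Base: id=5 (init) at level 0.
Iteration 1: rows with depends_on in {5} -> test (id 7, level 1), verify (id 9, level 1).
Iteration 2: rows with depends_on in {7,9} -> package (id 11, level 2), clean (id 12, level 2).
Iteration 3: rows with depends_on in {11,12} -> notify (id 14, level 3), tag (id 16, level 3).
Iteration 4: no rows with depends_on in {14,16}; recursion stops.
SUM(level) = 0 + 1 + 1 + 2 + 2 + 3 + 3 = 12.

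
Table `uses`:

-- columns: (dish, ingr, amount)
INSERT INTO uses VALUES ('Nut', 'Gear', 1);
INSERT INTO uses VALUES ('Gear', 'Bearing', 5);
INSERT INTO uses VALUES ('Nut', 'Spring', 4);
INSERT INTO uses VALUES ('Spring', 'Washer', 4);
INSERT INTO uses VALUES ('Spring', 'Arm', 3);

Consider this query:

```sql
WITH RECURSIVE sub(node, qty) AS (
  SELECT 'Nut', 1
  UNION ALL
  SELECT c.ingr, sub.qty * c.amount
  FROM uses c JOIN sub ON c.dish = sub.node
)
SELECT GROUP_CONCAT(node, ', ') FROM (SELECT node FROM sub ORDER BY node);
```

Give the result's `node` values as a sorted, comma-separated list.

Arm, Bearing, Gear, Nut, Spring, Washer

Base: (Nut, qty=1).
Iteration 1: components of {Nut} -> Gear = 1*1 = 1, Spring = 1*4 = 4.
Iteration 2: components of {Gear,Spring} -> Arm = 4*3 = 12, Bearing = 1*5 = 5, Washer = 4*4 = 16.
Iteration 3: no further components; recursion stops.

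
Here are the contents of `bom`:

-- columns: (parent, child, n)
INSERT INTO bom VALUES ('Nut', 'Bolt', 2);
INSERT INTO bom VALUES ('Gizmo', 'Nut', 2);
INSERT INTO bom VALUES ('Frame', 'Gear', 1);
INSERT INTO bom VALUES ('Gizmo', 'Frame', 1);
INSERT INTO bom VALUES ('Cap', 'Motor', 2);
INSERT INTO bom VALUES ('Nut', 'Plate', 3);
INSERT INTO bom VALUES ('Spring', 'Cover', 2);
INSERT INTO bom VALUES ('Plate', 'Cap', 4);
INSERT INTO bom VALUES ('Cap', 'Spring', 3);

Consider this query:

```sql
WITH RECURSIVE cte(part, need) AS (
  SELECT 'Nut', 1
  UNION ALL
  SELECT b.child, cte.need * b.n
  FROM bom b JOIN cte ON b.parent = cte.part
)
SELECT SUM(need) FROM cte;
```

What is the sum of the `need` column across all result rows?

Base: (Nut, need=1).
Iteration 1: components of {Nut} -> Bolt = 1*2 = 2, Plate = 1*3 = 3.
Iteration 2: components of {Bolt,Plate} -> Cap = 3*4 = 12.
Iteration 3: components of {Cap} -> Motor = 12*2 = 24, Spring = 12*3 = 36.
Iteration 4: components of {Motor,Spring} -> Cover = 36*2 = 72.
Iteration 5: no further components; recursion stops.
SUM(need) = 1 + 3 + 2 + 12 + 24 + 36 + 72 = 150.

150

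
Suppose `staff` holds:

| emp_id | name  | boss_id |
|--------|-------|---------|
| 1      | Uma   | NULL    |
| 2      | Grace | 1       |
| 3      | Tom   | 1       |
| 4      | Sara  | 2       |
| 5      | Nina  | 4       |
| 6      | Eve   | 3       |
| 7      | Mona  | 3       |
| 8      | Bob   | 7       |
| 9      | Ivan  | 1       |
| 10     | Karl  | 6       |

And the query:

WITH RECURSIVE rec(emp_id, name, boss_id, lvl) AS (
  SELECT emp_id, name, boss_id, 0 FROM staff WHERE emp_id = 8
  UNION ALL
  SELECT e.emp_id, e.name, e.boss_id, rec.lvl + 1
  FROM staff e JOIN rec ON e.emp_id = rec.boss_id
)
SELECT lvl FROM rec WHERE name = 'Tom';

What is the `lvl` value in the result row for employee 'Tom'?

2

Base: emp_id=8 (Bob), boss_id=7, lvl 0.
Iteration 1: join on emp_id=7 -> Mona (id 7, boss_id=3, lvl 1).
Iteration 2: join on emp_id=3 -> Tom (id 3, boss_id=1, lvl 2).
Iteration 3: join on emp_id=1 -> Uma (id 1, boss_id=NULL, lvl 3).
Iteration 4: boss_id is NULL; no match; recursion stops.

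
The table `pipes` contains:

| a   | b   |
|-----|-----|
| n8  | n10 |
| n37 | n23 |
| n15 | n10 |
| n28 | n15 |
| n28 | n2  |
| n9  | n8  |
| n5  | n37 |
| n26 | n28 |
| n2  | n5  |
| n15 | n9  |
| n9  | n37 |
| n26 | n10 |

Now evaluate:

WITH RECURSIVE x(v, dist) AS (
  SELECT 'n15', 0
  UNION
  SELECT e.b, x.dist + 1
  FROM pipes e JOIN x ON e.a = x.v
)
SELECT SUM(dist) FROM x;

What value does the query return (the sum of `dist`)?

12

Base: (n15, dist=0).
Iteration 1: edges from {n15} -> (n10, dist=1), (n9, dist=1).
Iteration 2: edges from {n10,n9} -> (n37, dist=2), (n8, dist=2).
Iteration 3: edges from {n37,n8} -> (n10, dist=3), (n23, dist=3).
Iteration 4: no outgoing edges from {n10,n23}; recursion stops.
SUM(dist) = 0 + 1 + 1 + 2 + 2 + 3 + 3 = 12.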